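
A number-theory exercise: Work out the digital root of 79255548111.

7+9+2+5+5+5+4+8+1+1+1 = 48
4+8 = 12
1+2 = 3

3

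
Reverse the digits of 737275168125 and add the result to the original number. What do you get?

Reverse of 737275168125 is 521861572737.
737275168125 + 521861572737 = 1259136740862

1259136740862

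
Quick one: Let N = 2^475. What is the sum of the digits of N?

731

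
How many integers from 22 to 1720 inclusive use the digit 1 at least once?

980

The integers in [22, 1720] that use the digit 1 at least once: 31, 41, 51, 61, 71, 81, …, 1719, 1720.
980 qualify.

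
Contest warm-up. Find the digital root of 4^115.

The digital root of n equals n mod 9 (or 9 when 9 | n), so we need 4^115 mod 9.
4^115 ≡ 4 (mod 9), so the digital root is 4.

4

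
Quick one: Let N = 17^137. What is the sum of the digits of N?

17^137 = 3728225982844363781861724425971421229162457931028002814263570949119583604823620976232351255290005466648976059071292113794375721986638323744243939139560361849062298463377
Sum of its 169 digits: 746.

746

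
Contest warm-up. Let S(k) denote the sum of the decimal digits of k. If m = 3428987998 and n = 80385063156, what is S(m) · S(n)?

3015

S(3428987998) = 3+4+2+8+9+8+7+9+9+8 = 67.
S(80385063156) = 8+0+3+8+5+0+6+3+1+5+6 = 45.
67 · 45 = 3015.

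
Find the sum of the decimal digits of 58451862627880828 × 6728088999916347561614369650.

199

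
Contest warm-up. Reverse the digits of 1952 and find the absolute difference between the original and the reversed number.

639

Reverse of 1952 is 2591.
|1952 − 2591| = 639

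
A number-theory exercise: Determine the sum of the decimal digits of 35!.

35! = 10333147966386144929666651337523200000000
Sum of its 41 digits: 144.

144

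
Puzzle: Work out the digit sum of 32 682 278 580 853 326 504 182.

98

3+2+6+8+2+2+7+8+5+8+0+8+5+3+3+2+6+5+0+4+1+8+2 = 98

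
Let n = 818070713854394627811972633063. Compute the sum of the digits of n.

8+1+8+0+7+0+7+1+3+8+5+4+3+9+4+6+2+7+8+1+1+9+7+2+6+3+3+0+6+3 = 132

132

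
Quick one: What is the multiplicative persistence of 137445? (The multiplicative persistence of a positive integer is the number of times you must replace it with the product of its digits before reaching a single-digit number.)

137445 → 1680 → 0 (2 steps)

2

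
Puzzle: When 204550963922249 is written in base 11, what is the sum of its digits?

79

204550963922249 in base 11 is 5A1A363855751A.
Digit sum: 5+10+1+10+3+6+3+8+5+5+7+5+1+10 = 79.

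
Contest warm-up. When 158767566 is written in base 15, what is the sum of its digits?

48

158767566 in base 15 is DE12396.
Digit sum: 13+14+1+2+3+9+6 = 48.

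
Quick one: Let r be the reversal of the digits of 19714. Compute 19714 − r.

-22077

Reverse of 19714 is 41791.
19714 − 41791 = -22077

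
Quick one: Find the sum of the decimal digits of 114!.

648

114! = 2543559733472187557120132004189335234812341496026552301496526393412538629248600474981599398141467853800514886431180030568224218435400019580180261753940817530060800000000000000000000000000
Sum of its 187 digits: 648.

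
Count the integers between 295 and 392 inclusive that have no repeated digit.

71

The integers in [295, 392] that have no repeated digit: 295, 296, 297, 298, 301, 302, …, 391, 392.
71 qualify.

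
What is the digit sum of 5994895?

49

5+9+9+4+8+9+5 = 49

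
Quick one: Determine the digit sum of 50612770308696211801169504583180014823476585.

176

5+0+6+1+2+7+7+0+3+0+8+6+9+6+2+1+1+8+0+1+1+6+9+5+0+4+5+8+3+1+8+0+0+1+4+8+2+3+4+7+6+5+8+5 = 176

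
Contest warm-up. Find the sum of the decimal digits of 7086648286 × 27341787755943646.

124

7086648286 × 27341787755943646 = 193761633336833825238490756
Sum of its 27 digits: 124.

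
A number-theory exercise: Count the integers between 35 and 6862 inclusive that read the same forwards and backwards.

The integers in [35, 6862] that read the same forwards and backwards: 44, 55, 66, 77, 88, 99, …, 6666, 6776.
154 qualify.

154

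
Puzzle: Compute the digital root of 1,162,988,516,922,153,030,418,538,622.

1+1+6+2+9+8+8+5+1+6+9+2+2+1+5+3+0+3+0+4+1+8+5+3+8+6+2+2 = 111
1+1+1 = 3

3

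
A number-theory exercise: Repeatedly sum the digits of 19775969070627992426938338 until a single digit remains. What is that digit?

6

1+9+7+7+5+9+6+9+0+7+0+6+2+7+9+9+2+4+2+6+9+3+8+3+3+8 = 141
1+4+1 = 6
(Equivalently, 19775969070627992426938338 mod 9 = 6.)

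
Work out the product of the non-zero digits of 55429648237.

5×5×4×2×9×6×4×8×2×3×7 = 14515200

14515200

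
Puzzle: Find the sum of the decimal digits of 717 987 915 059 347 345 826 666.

7+1+7+9+8+7+9+1+5+0+5+9+3+4+7+3+4+5+8+2+6+6+6+6 = 128

128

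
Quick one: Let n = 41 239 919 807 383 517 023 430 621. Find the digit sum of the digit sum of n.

First digit sum: 101.
1+0+1 = 2.

2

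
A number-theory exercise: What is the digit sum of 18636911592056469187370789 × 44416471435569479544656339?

253

18636911592056469187370789 × 44416471435569479544656339 = 827785851375809876495057076384404933408609972281471
Sum of its 51 digits: 253.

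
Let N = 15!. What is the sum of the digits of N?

45

15! = 1307674368000
Sum of its 13 digits: 45.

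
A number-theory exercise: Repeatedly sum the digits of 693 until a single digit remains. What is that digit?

9

6+9+3 = 18
1+8 = 9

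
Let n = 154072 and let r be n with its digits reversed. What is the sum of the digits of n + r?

20

Reversal of 154072 is 270451; 154072 + 270451 = 424523.
Digit sum of 424523: 4+2+4+5+2+3 = 20.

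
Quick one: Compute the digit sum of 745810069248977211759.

102

7+4+5+8+1+0+0+6+9+2+4+8+9+7+7+2+1+1+7+5+9 = 102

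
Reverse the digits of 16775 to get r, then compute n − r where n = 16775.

Reverse of 16775 is 57761.
16775 − 57761 = -40986

-40986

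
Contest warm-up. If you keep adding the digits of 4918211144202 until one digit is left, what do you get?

3

4+9+1+8+2+1+1+1+4+4+2+0+2 = 39
3+9 = 12
1+2 = 3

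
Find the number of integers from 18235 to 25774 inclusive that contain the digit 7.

2064

The integers in [18235, 25774] that contain the digit 7: 18237, 18247, 18257, 18267, 18270, 18271, …, 25773, 25774.
2064 qualify.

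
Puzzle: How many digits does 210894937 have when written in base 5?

210894937 in base 5 is 412442114222, which has 12 digits.

12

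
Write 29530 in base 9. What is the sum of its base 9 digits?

18

29530 in base 9 is 44451.
Digit sum: 4+4+4+5+1 = 18.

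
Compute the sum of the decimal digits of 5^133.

401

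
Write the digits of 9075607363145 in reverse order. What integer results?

5413637065709

Reversing 9075607363145 gives 5413637065709.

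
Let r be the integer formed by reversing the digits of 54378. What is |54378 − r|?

32967

Reverse of 54378 is 87345.
|54378 − 87345| = 32967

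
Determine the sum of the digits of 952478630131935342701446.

9+5+2+4+7+8+6+3+0+1+3+1+9+3+5+3+4+2+7+0+1+4+4+6 = 97

97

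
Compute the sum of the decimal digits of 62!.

306

62! = 31469973260387937525653122354950764088012280797258232192163168247821107200000000000000
Sum of its 86 digits: 306.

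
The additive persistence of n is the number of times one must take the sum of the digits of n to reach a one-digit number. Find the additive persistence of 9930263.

2

9930263 → 32 → 5 (2 steps)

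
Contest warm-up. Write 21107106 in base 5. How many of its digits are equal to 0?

3

21107106 in base 5 is 20400411411.
The digit 0 appears 3 times.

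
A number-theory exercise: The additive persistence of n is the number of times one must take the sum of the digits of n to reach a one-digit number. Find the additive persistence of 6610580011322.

6610580011322 → 35 → 8 (2 steps)

2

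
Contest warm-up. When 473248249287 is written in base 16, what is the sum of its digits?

87

473248249287 in base 16 is 6E2FCB35C7.
Digit sum: 6+14+2+15+12+11+3+5+12+7 = 87.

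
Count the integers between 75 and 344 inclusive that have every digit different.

193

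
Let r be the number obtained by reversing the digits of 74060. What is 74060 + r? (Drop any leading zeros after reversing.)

Reverse of 74060 is 6047.
74060 + 6047 = 80107

80107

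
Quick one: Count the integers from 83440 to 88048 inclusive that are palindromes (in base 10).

45

The integers in [83440, 88048] that are palindromes (in base 10): 83538, 83638, 83738, 83838, 83938, 84048, …, 87878, 87978.
45 qualify.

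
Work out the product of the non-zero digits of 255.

50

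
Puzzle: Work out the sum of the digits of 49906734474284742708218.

4+9+9+0+6+7+3+4+4+7+4+2+8+4+7+4+2+7+0+8+2+1+8 = 110

110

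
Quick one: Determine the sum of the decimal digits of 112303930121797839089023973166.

123

1+1+2+3+0+3+9+3+0+1+2+1+7+9+7+8+3+9+0+8+9+0+2+3+9+7+3+1+6+6 = 123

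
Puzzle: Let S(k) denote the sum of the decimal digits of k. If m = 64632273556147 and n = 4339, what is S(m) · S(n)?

S(64632273556147) = 6+4+6+3+2+2+7+3+5+5+6+1+4+7 = 61.
S(4339) = 4+3+3+9 = 19.
61 · 19 = 1159.

1159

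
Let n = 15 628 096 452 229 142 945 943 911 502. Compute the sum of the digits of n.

1+5+6+2+8+0+9+6+4+5+2+2+2+9+1+4+2+9+4+5+9+4+3+9+1+1+5+0+2 = 120

120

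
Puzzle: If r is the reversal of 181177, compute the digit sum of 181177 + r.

32

Reversal of 181177 is 771181; 181177 + 771181 = 952358.
Digit sum of 952358: 9+5+2+3+5+8 = 32.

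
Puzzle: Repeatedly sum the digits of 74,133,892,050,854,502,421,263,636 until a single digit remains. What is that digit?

9

7+4+1+3+3+8+9+2+0+5+0+8+5+4+5+0+2+4+2+1+2+6+3+6+3+6 = 99
9+9 = 18
1+8 = 9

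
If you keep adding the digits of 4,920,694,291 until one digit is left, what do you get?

1

4+9+2+0+6+9+4+2+9+1 = 46
4+6 = 10
1+0 = 1
(Equivalently, 4,920,694,291 mod 9 = 1.)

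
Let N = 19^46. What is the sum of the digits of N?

244

19^46 = 66476117046415807326862425861336332693125001052869591773081
Sum of its 59 digits: 244.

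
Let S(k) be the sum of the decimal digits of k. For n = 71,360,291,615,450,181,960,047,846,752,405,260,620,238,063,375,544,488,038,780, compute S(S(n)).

First digit sum: 239.
2+3+9 = 14.

14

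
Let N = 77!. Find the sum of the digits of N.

432

77! = 145183092028285869634070784086308284983740379224208358846781574688061991349156420080065207861248000000000000000000
Sum of its 114 digits: 432.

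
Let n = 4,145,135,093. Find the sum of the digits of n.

35

4+1+4+5+1+3+5+0+9+3 = 35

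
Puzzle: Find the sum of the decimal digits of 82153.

8+2+1+5+3 = 19

19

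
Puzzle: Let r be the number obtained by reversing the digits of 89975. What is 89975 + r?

Reverse of 89975 is 57998.
89975 + 57998 = 147973

147973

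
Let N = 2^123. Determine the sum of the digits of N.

2^123 = 10633823966279326983230456482242756608
Sum of its 38 digits: 170.

170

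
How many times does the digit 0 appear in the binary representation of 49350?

10

49350 in base 2 is 1100000011000110.
The digit 0 appears 10 times.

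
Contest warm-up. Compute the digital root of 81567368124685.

7

8+1+5+6+7+3+6+8+1+2+4+6+8+5 = 70
7+0 = 7
(Equivalently, 81567368124685 mod 9 = 7.)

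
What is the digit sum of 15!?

15! = 1307674368000
Sum of its 13 digits: 45.

45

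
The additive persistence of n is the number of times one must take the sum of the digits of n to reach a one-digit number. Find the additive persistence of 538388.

2

538388 → 35 → 8 (2 steps)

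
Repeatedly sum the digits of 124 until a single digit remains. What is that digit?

1+2+4 = 7

7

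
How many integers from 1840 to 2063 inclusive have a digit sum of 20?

15

The integers in [1840, 2063] that have a digit sum of 20: 1847, 1856, 1865, 1874, 1883, 1892, …, 1982, 1991.
15 qualify.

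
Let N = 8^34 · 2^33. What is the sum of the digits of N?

8^34 · 2^33 = 43556142965880123323311949751266331066368
Sum of its 41 digits: 170.

170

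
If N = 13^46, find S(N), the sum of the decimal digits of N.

13^46 = 1743388617272249143997555461487119439669521095365209
Sum of its 52 digits: 247.

247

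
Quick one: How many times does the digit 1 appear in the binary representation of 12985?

8

12985 in base 2 is 11001010111001.
The digit 1 appears 8 times.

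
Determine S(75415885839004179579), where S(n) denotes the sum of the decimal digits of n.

7+5+4+1+5+8+8+5+8+3+9+0+0+4+1+7+9+5+7+9 = 105

105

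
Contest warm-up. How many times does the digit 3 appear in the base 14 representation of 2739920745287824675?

4

2739920745287824675 in base 14 is 1388043D91123BB23.
The digit 3 appears 4 times.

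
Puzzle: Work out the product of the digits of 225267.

1680

2×2×5×2×6×7 = 1680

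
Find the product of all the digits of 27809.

0

2×7×8×0×9 = 0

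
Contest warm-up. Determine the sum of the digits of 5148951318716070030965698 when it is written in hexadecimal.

148

5148951318716070030965698 in base 16 is 4425535D57AFF68637BC2.
Digit sum: 4+4+2+5+5+3+5+13+5+7+10+15+15+6+8+6+3+7+11+12+2 = 148.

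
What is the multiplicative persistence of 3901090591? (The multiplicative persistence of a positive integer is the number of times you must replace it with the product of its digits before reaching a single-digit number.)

1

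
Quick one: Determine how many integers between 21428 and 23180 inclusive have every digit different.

319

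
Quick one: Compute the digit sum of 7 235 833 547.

7+2+3+5+8+3+3+5+4+7 = 47

47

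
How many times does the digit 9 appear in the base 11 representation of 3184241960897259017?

2

3184241960897259017 in base 11 is 63331168AA35905798.
The digit 9 appears 2 times.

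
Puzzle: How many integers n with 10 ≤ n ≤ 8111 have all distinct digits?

4320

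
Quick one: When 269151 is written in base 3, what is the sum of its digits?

269151 in base 3 is 111200012120.
Digit sum: 1+1+1+2+0+0+0+1+2+1+2+0 = 11.

11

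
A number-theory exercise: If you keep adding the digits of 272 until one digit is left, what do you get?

2+7+2 = 11
1+1 = 2

2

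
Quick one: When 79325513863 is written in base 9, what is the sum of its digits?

79325513863 in base 9 is 246668847857.
Digit sum: 2+4+6+6+6+8+8+4+7+8+5+7 = 71.

71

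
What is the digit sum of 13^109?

535

13^109 = 26292107629695541155953393894728178608483643422868222065595258372410044604770307029287864093401930366479056688092015061373
Sum of its 122 digits: 535.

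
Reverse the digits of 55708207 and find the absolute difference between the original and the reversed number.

Reverse of 55708207 is 70280755.
|55708207 − 70280755| = 14572548

14572548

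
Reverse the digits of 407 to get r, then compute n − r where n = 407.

Reverse of 407 is 704.
407 − 704 = -297

-297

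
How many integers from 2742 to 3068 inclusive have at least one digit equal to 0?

112

The integers in [2742, 3068] that have at least one digit equal to 0: 2750, 2760, 2770, 2780, 2790, 2800, …, 3067, 3068.
112 qualify.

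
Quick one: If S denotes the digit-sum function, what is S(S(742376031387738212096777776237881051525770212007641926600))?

12

First digit sum: 237.
2+3+7 = 12.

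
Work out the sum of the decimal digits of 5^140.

403

5^140 = 71746481373430634031294954664443705921549411424077607513961896135157303433516062796115875244140625
Sum of its 98 digits: 403.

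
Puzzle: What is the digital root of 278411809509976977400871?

2+7+8+4+1+1+8+0+9+5+0+9+9+7+6+9+7+7+4+0+0+8+7+1 = 119
1+1+9 = 11
1+1 = 2

2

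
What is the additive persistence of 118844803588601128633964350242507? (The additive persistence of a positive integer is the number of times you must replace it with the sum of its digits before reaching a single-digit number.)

2

118844803588601128633964350242507 → 135 → 9 (2 steps)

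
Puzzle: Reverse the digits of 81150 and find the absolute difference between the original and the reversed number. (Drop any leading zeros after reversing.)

76032

Reverse of 81150 is 5118.
|81150 − 5118| = 76032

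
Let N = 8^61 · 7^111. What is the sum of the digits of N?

620

8^61 · 7^111 = 78410035068270497383247451010562718079286727648530635187748051908085001120318226157752417248724776368333139178449652667222304730515520047543582982144
Sum of its 149 digits: 620.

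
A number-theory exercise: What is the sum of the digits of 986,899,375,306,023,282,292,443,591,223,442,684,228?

176

9+8+6+8+9+9+3+7+5+3+0+6+0+2+3+2+8+2+2+9+2+4+4+3+5+9+1+2+2+3+4+4+2+6+8+4+2+2+8 = 176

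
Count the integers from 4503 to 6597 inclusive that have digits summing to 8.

16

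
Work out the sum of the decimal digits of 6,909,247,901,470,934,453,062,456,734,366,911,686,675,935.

204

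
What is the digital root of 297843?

6

2+9+7+8+4+3 = 33
3+3 = 6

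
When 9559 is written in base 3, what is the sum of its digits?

9559 in base 3 is 111010001.
Digit sum: 1+1+1+0+1+0+0+0+1 = 5.

5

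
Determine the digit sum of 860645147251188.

66

8+6+0+6+4+5+1+4+7+2+5+1+1+8+8 = 66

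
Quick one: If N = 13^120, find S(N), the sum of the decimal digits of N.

13^120 = 47119673969698375120395384870783522671987360747796916273802816305657208828221899375486009413133307297405542050439045918103574418232801
Sum of its 134 digits: 604.

604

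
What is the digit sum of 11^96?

11^96 = 9412343651268540526001186511911506574868063110469548823950876000379062365652829504091329792873336961
Sum of its 100 digits: 424.

424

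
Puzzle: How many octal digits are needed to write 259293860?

10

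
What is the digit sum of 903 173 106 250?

37

9+0+3+1+7+3+1+0+6+2+5+0 = 37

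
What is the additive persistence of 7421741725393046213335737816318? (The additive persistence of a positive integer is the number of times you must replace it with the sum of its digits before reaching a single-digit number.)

7421741725393046213335737816318 → 126 → 9 (2 steps)

2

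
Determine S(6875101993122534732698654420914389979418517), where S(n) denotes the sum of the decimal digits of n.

6+8+7+5+1+0+1+9+9+3+1+2+2+5+3+4+7+3+2+6+9+8+6+5+4+4+2+0+9+1+4+3+8+9+9+7+9+4+1+8+5+1+7 = 207

207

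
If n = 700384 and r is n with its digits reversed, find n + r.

Reverse of 700384 is 483007.
700384 + 483007 = 1183391

1183391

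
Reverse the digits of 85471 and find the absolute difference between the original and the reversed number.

68013

Reverse of 85471 is 17458.
|85471 − 17458| = 68013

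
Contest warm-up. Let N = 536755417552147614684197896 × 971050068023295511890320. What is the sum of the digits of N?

536755417552147614684197896 × 971050068023295511890320 = 521216384725885326996907896622784485918079926766720
Sum of its 51 digits: 266.

266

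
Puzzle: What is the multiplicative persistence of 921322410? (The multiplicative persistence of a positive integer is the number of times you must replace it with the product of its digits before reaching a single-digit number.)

1

921322410 → 0 (1 step)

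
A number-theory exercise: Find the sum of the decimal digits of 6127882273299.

6+1+2+7+8+8+2+2+7+3+2+9+9 = 66

66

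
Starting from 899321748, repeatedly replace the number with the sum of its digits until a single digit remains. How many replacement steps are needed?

2

899321748 → 51 → 6 (2 steps)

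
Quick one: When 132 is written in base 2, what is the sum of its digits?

132 in base 2 is 10000100.
Digit sum: 1+0+0+0+0+1+0+0 = 2.

2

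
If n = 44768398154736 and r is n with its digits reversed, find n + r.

108513587541480

Reverse of 44768398154736 is 63745189386744.
44768398154736 + 63745189386744 = 108513587541480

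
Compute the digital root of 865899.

8+6+5+8+9+9 = 45
4+5 = 9

9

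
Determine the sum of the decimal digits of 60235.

16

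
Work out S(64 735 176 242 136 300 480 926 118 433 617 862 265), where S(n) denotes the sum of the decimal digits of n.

152

6+4+7+3+5+1+7+6+2+4+2+1+3+6+3+0+0+4+8+0+9+2+6+1+1+8+4+3+3+6+1+7+8+6+2+2+6+5 = 152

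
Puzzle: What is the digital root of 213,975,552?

3

2+1+3+9+7+5+5+5+2 = 39
3+9 = 12
1+2 = 3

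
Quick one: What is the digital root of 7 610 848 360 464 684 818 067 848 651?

2

7+6+1+0+8+4+8+3+6+0+4+6+4+6+8+4+8+1+8+0+6+7+8+4+8+6+5+1 = 137
1+3+7 = 11
1+1 = 2
(Equivalently, 7 610 848 360 464 684 818 067 848 651 mod 9 = 2.)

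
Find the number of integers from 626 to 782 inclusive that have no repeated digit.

110

The integers in [626, 782] that have no repeated digit: 627, 628, 629, 630, 631, 632, …, 781, 782.
110 qualify.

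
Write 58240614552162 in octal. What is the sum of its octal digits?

42

58240614552162 in base 8 is 1517406311051142.
Digit sum: 1+5+1+7+4+0+6+3+1+1+0+5+1+1+4+2 = 42.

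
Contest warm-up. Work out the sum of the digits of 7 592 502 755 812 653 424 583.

98

7+5+9+2+5+0+2+7+5+5+8+1+2+6+5+3+4+2+4+5+8+3 = 98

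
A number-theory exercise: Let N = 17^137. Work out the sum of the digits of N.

17^137 = 3728225982844363781861724425971421229162457931028002814263570949119583604823620976232351255290005466648976059071292113794375721986638323744243939139560361849062298463377
Sum of its 169 digits: 746.

746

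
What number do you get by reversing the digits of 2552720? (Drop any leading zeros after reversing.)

272552

Reversing 2552720 gives 272552.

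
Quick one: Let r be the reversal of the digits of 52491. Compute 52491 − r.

33066

Reverse of 52491 is 19425.
52491 − 19425 = 33066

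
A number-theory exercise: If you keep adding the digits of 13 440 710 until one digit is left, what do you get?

1+3+4+4+0+7+1+0 = 20
2+0 = 2

2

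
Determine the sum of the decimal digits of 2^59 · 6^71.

315

2^59 · 6^71 = 10221356160123327008203859918864955116679833036526536180522972889615433728
Sum of its 74 digits: 315.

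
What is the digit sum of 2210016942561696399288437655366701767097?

2+2+1+0+0+1+6+9+4+2+5+6+1+6+9+6+3+9+9+2+8+8+4+3+7+6+5+5+3+6+6+7+0+1+7+6+7+0+9+7 = 188

188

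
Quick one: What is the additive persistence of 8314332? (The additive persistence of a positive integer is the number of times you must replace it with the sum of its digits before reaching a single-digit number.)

8314332 → 24 → 6 (2 steps)

2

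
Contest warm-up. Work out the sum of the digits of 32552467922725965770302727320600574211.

147

3+2+5+5+2+4+6+7+9+2+2+7+2+5+9+6+5+7+7+0+3+0+2+7+2+7+3+2+0+6+0+0+5+7+4+2+1+1 = 147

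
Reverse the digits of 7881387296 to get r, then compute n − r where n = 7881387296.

953555409

Reverse of 7881387296 is 6927831887.
7881387296 − 6927831887 = 953555409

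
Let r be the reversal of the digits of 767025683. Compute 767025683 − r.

Reverse of 767025683 is 386520767.
767025683 − 386520767 = 380504916

380504916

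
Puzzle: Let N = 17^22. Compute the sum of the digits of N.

17^22 = 1174562876521148458974062689
Sum of its 28 digits: 136.

136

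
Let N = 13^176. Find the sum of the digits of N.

862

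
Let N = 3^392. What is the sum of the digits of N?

3^392 = 10753054578045012301854027065376435942159419236821721652624786344956879370764050321075948564158990117078944114437639980470496843937177955600387911058456829298576480006669762717945935579041
Sum of its 188 digits: 864.

864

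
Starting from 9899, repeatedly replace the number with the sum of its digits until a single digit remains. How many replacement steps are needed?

9899 → 35 → 8 (2 steps)

2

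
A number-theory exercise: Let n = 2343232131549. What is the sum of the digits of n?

2+3+4+3+2+3+2+1+3+1+5+4+9 = 42

42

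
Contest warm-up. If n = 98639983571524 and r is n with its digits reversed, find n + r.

141157522565213

Reverse of 98639983571524 is 42517538993689.
98639983571524 + 42517538993689 = 141157522565213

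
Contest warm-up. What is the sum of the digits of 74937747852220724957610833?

7+4+9+3+7+7+4+7+8+5+2+2+2+0+7+2+4+9+5+7+6+1+0+8+3+3 = 122

122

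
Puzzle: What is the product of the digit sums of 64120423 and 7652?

S(64120423) = 6+4+1+2+0+4+2+3 = 22.
S(7652) = 7+6+5+2 = 20.
22 · 20 = 440.

440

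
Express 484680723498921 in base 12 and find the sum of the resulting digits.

81

484680723498921 in base 12 is 4643A455776749.
Digit sum: 4+6+4+3+10+4+5+5+7+7+6+7+4+9 = 81.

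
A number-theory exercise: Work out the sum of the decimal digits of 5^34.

5^34 = 582076609134674072265625
Sum of its 24 digits: 103.

103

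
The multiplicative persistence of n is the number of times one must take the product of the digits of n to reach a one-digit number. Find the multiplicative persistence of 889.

889 → 576 → 210 → 0 (3 steps)

3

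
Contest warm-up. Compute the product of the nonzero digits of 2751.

70

2×7×5×1 = 70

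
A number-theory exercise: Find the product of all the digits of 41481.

128

4×1×4×8×1 = 128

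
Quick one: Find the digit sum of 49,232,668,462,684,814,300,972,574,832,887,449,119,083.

4+9+2+3+2+6+6+8+4+6+2+6+8+4+8+1+4+3+0+0+9+7+2+5+7+4+8+3+2+8+8+7+4+4+9+1+1+9+0+8+3 = 195

195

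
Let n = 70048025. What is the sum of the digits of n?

26

7+0+0+4+8+0+2+5 = 26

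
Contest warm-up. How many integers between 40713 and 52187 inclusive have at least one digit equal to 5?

The integers in [40713, 52187] that have at least one digit equal to 5: 40715, 40725, 40735, 40745, 40750, 40751, …, 52186, 52187.
5412 qualify.

5412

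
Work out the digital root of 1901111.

1+9+0+1+1+1+1 = 14
1+4 = 5

5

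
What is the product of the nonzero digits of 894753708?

8×9×4×7×5×3×7×8 = 1693440

1693440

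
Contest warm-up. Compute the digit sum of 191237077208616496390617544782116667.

162

1+9+1+2+3+7+0+7+7+2+0+8+6+1+6+4+9+6+3+9+0+6+1+7+5+4+4+7+8+2+1+1+6+6+6+7 = 162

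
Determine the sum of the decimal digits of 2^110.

2^110 = 1298074214633706907132624082305024
Sum of its 34 digits: 121.

121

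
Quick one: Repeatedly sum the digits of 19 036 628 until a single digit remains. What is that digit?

8

1+9+0+3+6+6+2+8 = 35
3+5 = 8
(Equivalently, 19 036 628 mod 9 = 8.)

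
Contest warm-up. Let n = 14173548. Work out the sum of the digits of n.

1+4+1+7+3+5+4+8 = 33

33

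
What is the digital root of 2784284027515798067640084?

6

2+7+8+4+2+8+4+0+2+7+5+1+5+7+9+8+0+6+7+6+4+0+0+8+4 = 114
1+1+4 = 6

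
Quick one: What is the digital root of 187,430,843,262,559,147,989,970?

1+8+7+4+3+0+8+4+3+2+6+2+5+5+9+1+4+7+9+8+9+9+7+0 = 121
1+2+1 = 4

4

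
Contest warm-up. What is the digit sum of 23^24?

154

23^24 = 480250763996501976790165756943041
Sum of its 33 digits: 154.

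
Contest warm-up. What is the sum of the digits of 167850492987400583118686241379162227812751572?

1+6+7+8+5+0+4+9+2+9+8+7+4+0+0+5+8+3+1+1+8+6+8+6+2+4+1+3+7+9+1+6+2+2+2+7+8+1+2+7+5+1+5+7+2 = 200

200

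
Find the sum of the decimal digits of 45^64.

432

45^64 = 6391471866594630806511974310104108742664685010083023321615647836281548510584116229438222944736480712890625
Sum of its 106 digits: 432.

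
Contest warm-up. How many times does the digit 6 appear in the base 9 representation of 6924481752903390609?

3

6924481752903390609 in base 9 is 51117677177240416446.
The digit 6 appears 3 times.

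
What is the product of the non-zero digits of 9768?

3024

9×7×6×8 = 3024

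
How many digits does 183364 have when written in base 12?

5

183364 in base 12 is 8A144, which has 5 digits.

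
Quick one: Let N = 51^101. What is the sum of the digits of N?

774

51^101 = 29146592283737176810951259015101174643914647560776023747791749873315799795867313128360949456766929211217734405589576417673181219622421315424254255269227233981808271937630051
Sum of its 173 digits: 774.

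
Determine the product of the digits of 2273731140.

2×2×7×3×7×3×1×1×4×0 = 0

0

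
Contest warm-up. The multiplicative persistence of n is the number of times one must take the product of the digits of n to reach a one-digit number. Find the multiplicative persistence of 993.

993 → 243 → 24 → 8 (3 steps)

3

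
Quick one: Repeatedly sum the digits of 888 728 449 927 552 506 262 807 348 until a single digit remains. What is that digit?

8+8+8+7+2+8+4+4+9+9+2+7+5+5+2+5+0+6+2+6+2+8+0+7+3+4+8 = 139
1+3+9 = 13
1+3 = 4
(Equivalently, 888 728 449 927 552 506 262 807 348 mod 9 = 4.)

4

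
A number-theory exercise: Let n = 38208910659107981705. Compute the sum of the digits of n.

3+8+2+0+8+9+1+0+6+5+9+1+0+7+9+8+1+7+0+5 = 89

89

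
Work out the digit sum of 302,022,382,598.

44

3+0+2+0+2+2+3+8+2+5+9+8 = 44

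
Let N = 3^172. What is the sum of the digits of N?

342

3^172 = 11610630703530923996233764322605633554400975674804937772291047972101377433780374641
Sum of its 83 digits: 342.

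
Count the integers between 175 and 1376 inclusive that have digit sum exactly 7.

The integers in [175, 1376] that have digit sum exactly 7: 205, 214, 223, 232, 241, 250, …, 1321, 1330.
43 qualify.

43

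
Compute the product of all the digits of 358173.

2520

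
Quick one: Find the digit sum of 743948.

7+4+3+9+4+8 = 35

35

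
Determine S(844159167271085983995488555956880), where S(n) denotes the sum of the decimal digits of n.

182

8+4+4+1+5+9+1+6+7+2+7+1+0+8+5+9+8+3+9+9+5+4+8+8+5+5+5+9+5+6+8+8+0 = 182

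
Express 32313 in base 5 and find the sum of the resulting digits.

32313 in base 5 is 2013223.
Digit sum: 2+0+1+3+2+2+3 = 13.

13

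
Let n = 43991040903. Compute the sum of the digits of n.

4+3+9+9+1+0+4+0+9+0+3 = 42

42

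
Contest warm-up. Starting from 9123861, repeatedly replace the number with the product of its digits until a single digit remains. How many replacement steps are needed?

3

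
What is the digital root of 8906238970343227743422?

8+9+0+6+2+3+8+9+7+0+3+4+3+2+2+7+7+4+3+4+2+2 = 95
9+5 = 14
1+4 = 5

5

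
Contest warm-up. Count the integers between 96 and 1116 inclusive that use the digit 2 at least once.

273

The integers in [96, 1116] that use the digit 2 at least once: 102, 112, 120, 121, 122, 123, …, 1102, 1112.
273 qualify.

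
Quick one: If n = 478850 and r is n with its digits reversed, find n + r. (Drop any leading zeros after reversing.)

537724

Reverse of 478850 is 58874.
478850 + 58874 = 537724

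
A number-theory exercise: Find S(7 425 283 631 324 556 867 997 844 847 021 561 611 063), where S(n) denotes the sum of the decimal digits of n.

7+4+2+5+2+8+3+6+3+1+3+2+4+5+5+6+8+6+7+9+9+7+8+4+4+8+4+7+0+2+1+5+6+1+6+1+1+0+6+3 = 179

179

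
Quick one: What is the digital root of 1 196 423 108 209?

1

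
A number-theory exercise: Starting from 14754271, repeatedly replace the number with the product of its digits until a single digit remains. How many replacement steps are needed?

14754271 → 7840 → 0 (2 steps)

2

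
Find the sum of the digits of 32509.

19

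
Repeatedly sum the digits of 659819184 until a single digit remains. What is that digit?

6

6+5+9+8+1+9+1+8+4 = 51
5+1 = 6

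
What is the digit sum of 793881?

7+9+3+8+8+1 = 36

36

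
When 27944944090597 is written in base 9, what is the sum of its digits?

27944944090597 in base 9 is 118844705387041.
Digit sum: 1+1+8+8+4+4+7+0+5+3+8+7+0+4+1 = 61.

61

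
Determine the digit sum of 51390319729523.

5+1+3+9+0+3+1+9+7+2+9+5+2+3 = 59

59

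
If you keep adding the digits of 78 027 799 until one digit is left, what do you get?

4

7+8+0+2+7+7+9+9 = 49
4+9 = 13
1+3 = 4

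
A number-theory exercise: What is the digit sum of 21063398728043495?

74

2+1+0+6+3+3+9+8+7+2+8+0+4+3+4+9+5 = 74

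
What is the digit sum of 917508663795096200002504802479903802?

9+1+7+5+0+8+6+6+3+7+9+5+0+9+6+2+0+0+0+0+2+5+0+4+8+0+2+4+7+9+9+0+3+8+0+2 = 146

146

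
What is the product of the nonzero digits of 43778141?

18816

4×3×7×7×8×1×4×1 = 18816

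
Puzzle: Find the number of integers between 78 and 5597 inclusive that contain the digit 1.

The integers in [78, 5597] that contain the digit 1: 81, 91, 100, 101, 102, 103, …, 5581, 5591.
2262 qualify.

2262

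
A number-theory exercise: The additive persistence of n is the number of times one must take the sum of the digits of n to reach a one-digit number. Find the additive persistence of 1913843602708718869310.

1913843602708718869310 → 95 → 14 → 5 (3 steps)

3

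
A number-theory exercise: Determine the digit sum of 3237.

3+2+3+7 = 15

15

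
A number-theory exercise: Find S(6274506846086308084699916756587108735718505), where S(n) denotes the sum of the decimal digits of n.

213

6+2+7+4+5+0+6+8+4+6+0+8+6+3+0+8+0+8+4+6+9+9+9+1+6+7+5+6+5+8+7+1+0+8+7+3+5+7+1+8+5+0+5 = 213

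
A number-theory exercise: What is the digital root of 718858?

7+1+8+8+5+8 = 37
3+7 = 10
1+0 = 1

1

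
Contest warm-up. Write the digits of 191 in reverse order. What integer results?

191

Reversing 191 gives 191.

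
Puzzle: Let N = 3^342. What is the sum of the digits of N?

747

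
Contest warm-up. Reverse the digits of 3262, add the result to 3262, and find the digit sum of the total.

Reversal of 3262 is 2623; 3262 + 2623 = 5885.
Digit sum of 5885: 5+8+8+5 = 26.

26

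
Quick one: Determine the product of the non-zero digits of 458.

160

4×5×8 = 160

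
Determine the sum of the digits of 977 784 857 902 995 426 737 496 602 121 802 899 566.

209

9+7+7+7+8+4+8+5+7+9+0+2+9+9+5+4+2+6+7+3+7+4+9+6+6+0+2+1+2+1+8+0+2+8+9+9+5+6+6 = 209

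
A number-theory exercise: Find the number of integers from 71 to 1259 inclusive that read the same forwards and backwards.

The integers in [71, 1259] that read the same forwards and backwards: 77, 88, 99, 101, 111, 121, …, 1111, 1221.
96 qualify.

96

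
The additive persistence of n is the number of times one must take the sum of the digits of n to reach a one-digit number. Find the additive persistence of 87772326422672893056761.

2

87772326422672893056761 → 110 → 2 (2 steps)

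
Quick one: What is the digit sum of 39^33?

234

39^33 = 31998677684354178394460661322616000492055182991540519
Sum of its 53 digits: 234.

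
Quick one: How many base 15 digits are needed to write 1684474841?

1684474841 in base 15 is 9CD389CB, which has 8 digits.

8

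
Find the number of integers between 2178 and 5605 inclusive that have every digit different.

The integers in [2178, 5605] that have every digit different: 2178, 2179, 2180, 2183, 2184, 2185, …, 5603, 5604.
1700 qualify.

1700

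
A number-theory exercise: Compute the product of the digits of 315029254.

3×1×5×0×2×9×2×5×4 = 0

0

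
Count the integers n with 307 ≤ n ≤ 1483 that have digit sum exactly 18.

67

The integers in [307, 1483] that have digit sum exactly 18: 369, 378, 387, 396, 459, 468, …, 1467, 1476.
67 qualify.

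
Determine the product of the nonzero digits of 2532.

2×5×3×2 = 60

60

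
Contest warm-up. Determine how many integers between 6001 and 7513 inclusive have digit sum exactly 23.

The integers in [6001, 7513] that have digit sum exactly 23: 6089, 6098, 6179, 6188, 6197, 6269, …, 7484, 7493.
88 qualify.

88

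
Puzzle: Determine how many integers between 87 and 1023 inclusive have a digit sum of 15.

71

The integers in [87, 1023] that have a digit sum of 15: 87, 96, 159, 168, 177, 186, …, 951, 960.
71 qualify.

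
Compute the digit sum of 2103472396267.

52

2+1+0+3+4+7+2+3+9+6+2+6+7 = 52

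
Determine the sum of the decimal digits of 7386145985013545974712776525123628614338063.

192

7+3+8+6+1+4+5+9+8+5+0+1+3+5+4+5+9+7+4+7+1+2+7+7+6+5+2+5+1+2+3+6+2+8+6+1+4+3+3+8+0+6+3 = 192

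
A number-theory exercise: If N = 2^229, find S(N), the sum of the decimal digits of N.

326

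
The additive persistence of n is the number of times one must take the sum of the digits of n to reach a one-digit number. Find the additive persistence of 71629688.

3

71629688 → 47 → 11 → 2 (3 steps)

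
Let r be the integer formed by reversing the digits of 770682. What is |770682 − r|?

Reverse of 770682 is 286077.
|770682 − 286077| = 484605

484605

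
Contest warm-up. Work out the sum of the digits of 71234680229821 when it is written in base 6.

71234680229821 in base 6 is 411300432121453101.
Digit sum: 4+1+1+3+0+0+4+3+2+1+2+1+4+5+3+1+0+1 = 36.

36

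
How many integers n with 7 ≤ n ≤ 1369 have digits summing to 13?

106

The integers in [7, 1369] that have digits summing to 13: 49, 58, 67, 76, 85, 94, …, 1354, 1363.
106 qualify.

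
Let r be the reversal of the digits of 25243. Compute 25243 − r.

-9009

Reverse of 25243 is 34252.
25243 − 34252 = -9009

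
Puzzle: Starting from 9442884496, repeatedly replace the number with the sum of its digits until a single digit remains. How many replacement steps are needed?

9442884496 → 58 → 13 → 4 (3 steps)

3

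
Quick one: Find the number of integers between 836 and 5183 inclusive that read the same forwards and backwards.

The integers in [836, 5183] that read the same forwards and backwards: 838, 848, 858, 868, 878, 888, …, 5005, 5115.
59 qualify.

59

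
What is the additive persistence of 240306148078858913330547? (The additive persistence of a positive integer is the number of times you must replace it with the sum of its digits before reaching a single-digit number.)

3

240306148078858913330547 → 99 → 18 → 9 (3 steps)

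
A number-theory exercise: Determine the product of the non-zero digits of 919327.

3402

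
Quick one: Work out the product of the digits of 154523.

600

1×5×4×5×2×3 = 600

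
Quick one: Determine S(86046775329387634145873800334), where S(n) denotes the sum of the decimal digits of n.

134

8+6+0+4+6+7+7+5+3+2+9+3+8+7+6+3+4+1+4+5+8+7+3+8+0+0+3+3+4 = 134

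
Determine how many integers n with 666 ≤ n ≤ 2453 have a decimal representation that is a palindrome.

49

The integers in [666, 2453] that have a decimal representation that is a palindrome: 666, 676, 686, 696, 707, 717, …, 2332, 2442.
49 qualify.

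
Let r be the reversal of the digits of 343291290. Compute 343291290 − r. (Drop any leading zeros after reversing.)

251098947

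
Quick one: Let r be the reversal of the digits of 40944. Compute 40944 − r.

Reverse of 40944 is 44904.
40944 − 44904 = -3960

-3960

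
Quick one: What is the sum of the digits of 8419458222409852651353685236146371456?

8+4+1+9+4+5+8+2+2+2+4+0+9+8+5+2+6+5+1+3+5+3+6+8+5+2+3+6+1+4+6+3+7+1+4+5+6 = 163

163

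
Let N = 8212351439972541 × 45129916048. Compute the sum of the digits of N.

8212351439972541 × 45129916048 = 370622731042632686755237968
Sum of its 27 digits: 120.

120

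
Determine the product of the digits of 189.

1×8×9 = 72

72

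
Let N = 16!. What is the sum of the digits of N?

63

16! = 20922789888000
Sum of its 14 digits: 63.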